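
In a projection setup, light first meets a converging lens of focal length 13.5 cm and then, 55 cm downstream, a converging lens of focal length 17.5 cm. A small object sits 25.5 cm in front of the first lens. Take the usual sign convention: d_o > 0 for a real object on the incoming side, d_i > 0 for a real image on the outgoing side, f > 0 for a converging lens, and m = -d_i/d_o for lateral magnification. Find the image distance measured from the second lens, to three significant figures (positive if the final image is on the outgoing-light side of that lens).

52.3 cm

Lens 1: 1/d_i1 = 1/f_1 - 1/d_o1 = 1/13.5 - 1/25.5 = 0.03486 cm^-1, so d_i1 = 28.688 cm.
The intermediate image is 28.688 cm to the right of lens 1, so d_o2 = L - d_i1 = 55 - 28.688 = 26.312 cm.
Lens 2: 1/d_i2 = 1/f_2 - 1/d_o2 = 1/17.5 - 1/(26.312) = 0.01914 cm^-1, so d_i2 = 52.252 cm.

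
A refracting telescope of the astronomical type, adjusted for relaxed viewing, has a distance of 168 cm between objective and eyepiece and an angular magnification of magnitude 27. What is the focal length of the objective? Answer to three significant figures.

162 cm

In normal adjustment the tube length equals f_obj + f_eye and |M| = f_obj/f_eye.
So f_obj = 27 f_eye and 27 f_eye + f_eye = 168 cm, giving f_eye = 168/28 = 6.000 cm and f_obj = 162.000 cm.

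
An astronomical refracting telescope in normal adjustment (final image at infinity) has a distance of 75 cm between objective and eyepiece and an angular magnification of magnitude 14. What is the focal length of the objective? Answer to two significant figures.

In normal adjustment the tube length equals f_obj + f_eye and |M| = f_obj/f_eye.
So f_obj = 14 f_eye and 14 f_eye + f_eye = 75 cm, giving f_eye = 75/15 = 5.000 cm and f_obj = 70.000 cm.

70 cm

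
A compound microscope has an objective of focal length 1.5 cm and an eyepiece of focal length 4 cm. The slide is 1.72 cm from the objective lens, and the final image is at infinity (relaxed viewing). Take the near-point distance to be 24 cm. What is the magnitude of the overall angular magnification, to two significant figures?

41

Objective: 1/d_i = 1/f_obj - 1/d_o = 1/1.5 - 1/1.72 = 0.08527 cm^-1, so d_i = 11.727 cm.
m_obj = -d_i/d_o = -11.727/1.72 = -6.818.
Eyepiece angular magnification (image at infinity): M_eye = D/f_e = 24/4 = 6.000.
Overall M = m_obj x M_eye = (-6.818)(6.000) = -40.91.
|M| = 40.91.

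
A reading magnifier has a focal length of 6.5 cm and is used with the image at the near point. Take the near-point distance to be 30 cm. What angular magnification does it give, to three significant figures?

5.62

M = 1 + D/f = 1 + 30/6.5 = 5.615.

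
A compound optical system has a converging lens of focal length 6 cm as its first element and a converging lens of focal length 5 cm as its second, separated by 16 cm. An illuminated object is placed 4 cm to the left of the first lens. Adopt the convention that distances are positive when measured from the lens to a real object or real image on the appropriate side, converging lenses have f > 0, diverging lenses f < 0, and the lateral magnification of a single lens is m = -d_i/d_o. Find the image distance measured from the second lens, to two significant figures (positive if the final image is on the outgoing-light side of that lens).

6.1 cm

First lens: d_i1 = 1/(1/6 - 1/4) = -12.000 cm.
With d_i1 < 0 the first image is virtual and lies on the object side; the object distance for lens 2 is d_o2 = 16 - (-12.000) = 28.000 cm.
Second lens: d_i2 = 1/(1/5 - 1/(28.000)) = 6.087 cm.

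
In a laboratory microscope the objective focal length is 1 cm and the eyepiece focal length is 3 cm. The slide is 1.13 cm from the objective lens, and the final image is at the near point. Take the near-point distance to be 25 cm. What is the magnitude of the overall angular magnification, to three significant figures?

Objective: 1/d_i = 1/f_obj - 1/d_o = 1/1 - 1/1.13 = 0.11504 cm^-1, so d_i = 8.692 cm.
m_obj = -d_i/d_o = -8.692/1.13 = -7.692.
Eyepiece angular magnification (image at near point): M_eye = 1 + D/f_e = 1 + 25/3 = 9.333.
Overall M = m_obj x M_eye = (-7.692)(9.333) = -71.79.
|M| = 71.79.

71.8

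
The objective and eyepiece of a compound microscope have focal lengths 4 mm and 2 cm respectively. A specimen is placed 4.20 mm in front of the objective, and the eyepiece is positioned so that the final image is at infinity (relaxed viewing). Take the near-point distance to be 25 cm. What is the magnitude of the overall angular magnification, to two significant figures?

250

Convert to cm: f_obj = 4 mm = 0.4 cm; d_o = 4.20 mm = 0.42 cm.
Objective: 1/d_i = 1/f_obj - 1/d_o = 1/0.4 - 1/0.42 = 0.11905 cm^-1, so d_i = 8.400 cm.
m_obj = -d_i/d_o = -8.400/0.42 = -20.000.
Eyepiece angular magnification (image at infinity): M_eye = D/f_e = 25/2 = 12.500.
Overall M = m_obj x M_eye = (-20.000)(12.500) = -250.00.
|M| = 250.00.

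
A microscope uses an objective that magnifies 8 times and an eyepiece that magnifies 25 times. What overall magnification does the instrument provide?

The overall magnification of a compound microscope is the product of the objective and eyepiece magnifications:
M = M_obj x M_eye = 8 x 25 = 200.

200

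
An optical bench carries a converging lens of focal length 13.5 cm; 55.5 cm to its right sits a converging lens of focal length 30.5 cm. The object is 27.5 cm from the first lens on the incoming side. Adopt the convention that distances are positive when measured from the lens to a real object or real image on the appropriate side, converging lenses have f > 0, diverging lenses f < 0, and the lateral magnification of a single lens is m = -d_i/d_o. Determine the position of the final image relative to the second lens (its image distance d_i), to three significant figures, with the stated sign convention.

-582 cm

Lens 1: 1/d_i1 = 1/f_1 - 1/d_o1 = 1/13.5 - 1/27.5 = 0.03771 cm^-1, so d_i1 = 26.518 cm.
That image sits 28.982 cm in front of the second lens, so d_o2 = 28.982 cm.
Lens 2: 1/d_i2 = 1/f_2 - 1/d_o2 = 1/30.5 - 1/(28.982) = -0.00172 cm^-1, so d_i2 = -582.371 cm.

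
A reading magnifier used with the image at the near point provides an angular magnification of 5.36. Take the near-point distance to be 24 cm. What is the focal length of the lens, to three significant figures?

For the image at the near point, M = 1 + D/f.
f = D/(M - 1) = 24/(5.36 - 1) = 5.505 cm.

5.50 cm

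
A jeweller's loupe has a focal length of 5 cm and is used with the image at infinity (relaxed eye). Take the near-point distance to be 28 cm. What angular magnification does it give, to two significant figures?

5.6

M = D/f = 28/5 = 5.600.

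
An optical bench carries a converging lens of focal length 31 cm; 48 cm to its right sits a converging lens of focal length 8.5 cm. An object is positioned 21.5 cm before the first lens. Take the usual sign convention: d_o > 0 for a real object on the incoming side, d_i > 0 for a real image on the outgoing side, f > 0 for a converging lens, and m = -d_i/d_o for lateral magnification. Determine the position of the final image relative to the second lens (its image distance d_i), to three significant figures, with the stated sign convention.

Applying the thin-lens equation to the first lens, 1/31 = 1/21.5 + 1/d_i1, which gives d_i1 = -70.158 cm.
With d_i1 < 0 the first image is virtual and lies on the object side; the object distance for lens 2 is d_o2 = 48 - (-70.158) = 118.158 cm.
Applying the thin-lens equation again with f_2 = 8.5 cm and d_o2 = 118.158 cm gives d_i2 = 9.159 cm.

9.16 cm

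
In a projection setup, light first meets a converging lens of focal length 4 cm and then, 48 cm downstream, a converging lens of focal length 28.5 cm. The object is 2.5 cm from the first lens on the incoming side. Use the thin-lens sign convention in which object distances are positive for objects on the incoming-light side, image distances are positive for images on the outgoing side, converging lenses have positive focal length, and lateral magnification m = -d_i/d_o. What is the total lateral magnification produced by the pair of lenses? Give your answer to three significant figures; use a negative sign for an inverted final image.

Applying the thin-lens equation to the first lens, 1/4 = 1/2.5 + 1/d_i1, which gives d_i1 = -6.667 cm.
Its lateral magnification is m_1 = -d_i1/d_o1 = -(-6.667)/2.5 = 2.6667.
The intermediate image is virtual, 6.667 cm to the left of lens 1, so d_o2 = L - d_i1 = 48 - (-6.667) = 54.667 cm.
Applying the thin-lens equation again with f_2 = 28.5 cm and d_o2 = 54.667 cm gives d_i2 = 59.541 cm.
m_2 = -(59.541)/(54.667) = -1.0892.
Total m = m_1 x m_2 = (2.6667)(-1.0892) = -2.9045.

-2.90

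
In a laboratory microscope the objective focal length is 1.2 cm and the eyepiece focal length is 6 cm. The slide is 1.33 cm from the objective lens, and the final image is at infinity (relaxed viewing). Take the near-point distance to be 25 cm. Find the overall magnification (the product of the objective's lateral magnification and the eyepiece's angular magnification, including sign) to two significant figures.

-38

Objective: 1/d_i = 1/f_obj - 1/d_o = 1/1.2 - 1/1.33 = 0.08145 cm^-1, so d_i = 12.277 cm.
m_obj = -d_i/d_o = -12.277/1.33 = -9.231.
Eyepiece angular magnification (image at infinity): M_eye = D/f_e = 25/6 = 4.167.
Overall M = m_obj x M_eye = (-9.231)(4.167) = -38.46.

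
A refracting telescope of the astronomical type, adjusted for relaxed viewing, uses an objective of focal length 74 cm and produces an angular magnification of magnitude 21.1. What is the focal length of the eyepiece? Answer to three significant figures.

3.51 cm

|M| = f_obj/f_eye, so f_eye = f_obj/|M| = 74/21.1 = 3.507 cm.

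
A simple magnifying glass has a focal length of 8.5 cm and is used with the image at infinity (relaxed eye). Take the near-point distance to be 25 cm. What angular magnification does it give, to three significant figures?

2.94

M = D/f = 25/8.5 = 2.941.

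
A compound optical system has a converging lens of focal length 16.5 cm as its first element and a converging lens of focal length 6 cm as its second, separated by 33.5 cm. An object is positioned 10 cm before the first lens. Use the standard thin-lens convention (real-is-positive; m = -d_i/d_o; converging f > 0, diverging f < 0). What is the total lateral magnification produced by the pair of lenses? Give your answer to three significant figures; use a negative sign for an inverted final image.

Applying the thin-lens equation to the first lens, 1/16.5 = 1/10 + 1/d_i1, which gives d_i1 = -25.385 cm.
Its lateral magnification is m_1 = -d_i1/d_o1 = -(-25.385)/10 = 2.5385.
The intermediate image is virtual, 25.385 cm to the left of lens 1, so d_o2 = L - d_i1 = 33.5 - (-25.385) = 58.885 cm.
Applying the thin-lens equation again with f_2 = 6 cm and d_o2 = 58.885 cm gives d_i2 = 6.681 cm.
m_2 = -(6.681)/(58.885) = -0.1135.
Overall magnification: m = m_1 m_2 = -0.2880.

-0.288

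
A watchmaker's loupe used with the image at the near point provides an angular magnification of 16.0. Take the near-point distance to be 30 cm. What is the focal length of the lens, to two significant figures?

2.0 cm

For the image at the near point, M = 1 + D/f.
f = D/(M - 1) = 30/(16.0 - 1) = 2.000 cm.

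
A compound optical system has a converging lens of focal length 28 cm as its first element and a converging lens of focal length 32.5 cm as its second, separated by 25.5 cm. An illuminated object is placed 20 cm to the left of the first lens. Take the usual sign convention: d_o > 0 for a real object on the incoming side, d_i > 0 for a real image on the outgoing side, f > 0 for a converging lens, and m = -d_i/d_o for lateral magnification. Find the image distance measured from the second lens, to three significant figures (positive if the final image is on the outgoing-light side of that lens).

First lens: d_i1 = 1/(1/28 - 1/20) = -70.000 cm.
With d_i1 < 0 the first image is virtual and lies on the object side; the object distance for lens 2 is d_o2 = 25.5 - (-70.000) = 95.500 cm.
Second lens: d_i2 = 1/(1/32.5 - 1/(95.500)) = 49.266 cm.

49.3 cm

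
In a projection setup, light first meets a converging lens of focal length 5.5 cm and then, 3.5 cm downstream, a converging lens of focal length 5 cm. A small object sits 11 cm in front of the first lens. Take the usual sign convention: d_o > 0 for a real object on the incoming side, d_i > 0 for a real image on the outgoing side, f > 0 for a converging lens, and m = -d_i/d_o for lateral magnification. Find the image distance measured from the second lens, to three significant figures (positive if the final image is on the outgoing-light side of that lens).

3.00 cm

First lens: d_i1 = 1/(1/5.5 - 1/11) = 11.000 cm.
Since 11.000 cm > 3.5 cm, the first image lies past the second lens and serves as a virtual object: d_o2 = L - d_i1 = -7.500 cm.
Second lens: d_i2 = 1/(1/5 - 1/(-7.500)) = 3.000 cm.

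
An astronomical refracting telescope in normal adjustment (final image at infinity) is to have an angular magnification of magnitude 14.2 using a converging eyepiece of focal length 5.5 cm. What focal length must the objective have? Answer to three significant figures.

|M| = f_obj/|f_eye|, so f_obj = |M| x |f_eye| = 14.2 x 5.5 = 78.100 cm.

78.1 cm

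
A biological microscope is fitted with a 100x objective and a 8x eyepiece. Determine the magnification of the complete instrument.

800

The overall magnification of a compound microscope is the product of the objective and eyepiece magnifications:
M = M_obj x M_eye = 100 x 8 = 800.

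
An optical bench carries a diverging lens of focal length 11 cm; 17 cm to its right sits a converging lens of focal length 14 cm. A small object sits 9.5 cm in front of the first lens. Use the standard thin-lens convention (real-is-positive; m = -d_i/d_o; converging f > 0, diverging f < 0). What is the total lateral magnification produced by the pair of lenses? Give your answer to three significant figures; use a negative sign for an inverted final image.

Applying the thin-lens equation to the first lens, 1/(-11) = 1/9.5 + 1/d_i1, which gives d_i1 = -5.098 cm.
Its lateral magnification is m_1 = -d_i1/d_o1 = -(-5.098)/9.5 = 0.5366.
With d_i1 < 0 the first image is virtual and lies on the object side; the object distance for lens 2 is d_o2 = 17 - (-5.098) = 22.098 cm.
Applying the thin-lens equation again with f_2 = 14 cm and d_o2 = 22.098 cm gives d_i2 = 38.205 cm.
m_2 = -(38.205)/(22.098) = -1.7289.
Total m = m_1 x m_2 = (0.5366)(-1.7289) = -0.9277.

-0.928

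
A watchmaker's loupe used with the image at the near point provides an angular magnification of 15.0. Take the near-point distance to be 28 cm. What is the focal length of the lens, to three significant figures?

For the image at the near point, M = 1 + D/f.
f = D/(M - 1) = 28/(15.0 - 1) = 2.000 cm.

2.00 cm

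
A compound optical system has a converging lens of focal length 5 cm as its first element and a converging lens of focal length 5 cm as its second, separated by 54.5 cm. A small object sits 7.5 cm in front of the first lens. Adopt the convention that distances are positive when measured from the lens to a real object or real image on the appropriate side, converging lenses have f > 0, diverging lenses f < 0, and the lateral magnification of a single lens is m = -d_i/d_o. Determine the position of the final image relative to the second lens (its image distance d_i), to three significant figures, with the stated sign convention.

5.72 cm

Applying the thin-lens equation to the first lens, 1/5 = 1/7.5 + 1/d_i1, which gives d_i1 = 15.000 cm.
Object distance for lens 2: d_o2 = 54.5 - 15.000 = 39.500 cm.
Applying the thin-lens equation again with f_2 = 5 cm and d_o2 = 39.500 cm gives d_i2 = 5.725 cm.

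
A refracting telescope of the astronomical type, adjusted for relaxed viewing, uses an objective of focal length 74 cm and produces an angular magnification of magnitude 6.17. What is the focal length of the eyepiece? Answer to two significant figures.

|M| = f_obj/f_eye, so f_eye = f_obj/|M| = 74/6.17 = 11.994 cm.

12 cm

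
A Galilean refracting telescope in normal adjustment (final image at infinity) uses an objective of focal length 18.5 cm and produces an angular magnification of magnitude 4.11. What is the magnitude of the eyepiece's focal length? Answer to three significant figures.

|M| = f_obj/|f_eye|, so |f_eye| = f_obj/|M| = 18.5/4.11 = 4.501 cm.
(The eyepiece is diverging, so its signed focal length is -4.501 cm.)

4.50 cm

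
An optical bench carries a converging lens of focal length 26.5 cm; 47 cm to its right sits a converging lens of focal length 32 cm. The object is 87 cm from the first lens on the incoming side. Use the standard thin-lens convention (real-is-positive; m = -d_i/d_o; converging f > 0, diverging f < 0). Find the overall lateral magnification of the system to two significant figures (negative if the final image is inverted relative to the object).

First lens: d_i1 = 1/(1/26.5 - 1/87) = 38.107 cm.
m_1 = -(38.107)/87 = -0.4380.
That image sits 8.893 cm in front of the second lens, so d_o2 = 8.893 cm.
Second lens: d_i2 = 1/(1/32 - 1/(8.893)) = -12.315 cm.
m_2 = -(-12.315)/(8.893) = 1.3848.
Total m = m_1 x m_2 = (-0.4380)(1.3848) = -0.6066.

-0.61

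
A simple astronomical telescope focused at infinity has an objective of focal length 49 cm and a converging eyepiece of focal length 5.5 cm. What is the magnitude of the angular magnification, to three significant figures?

8.91

|M| = f_obj/|f_eye| = 49/5.5 = 8.909.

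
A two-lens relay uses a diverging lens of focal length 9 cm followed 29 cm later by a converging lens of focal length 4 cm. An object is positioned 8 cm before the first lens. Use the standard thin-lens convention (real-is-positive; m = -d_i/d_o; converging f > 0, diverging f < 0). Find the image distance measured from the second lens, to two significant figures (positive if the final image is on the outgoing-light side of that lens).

First lens: d_i1 = 1/(1/(-9) - 1/8) = -4.235 cm.
The intermediate image is virtual, 4.235 cm to the left of lens 1, so d_o2 = L - d_i1 = 29 - (-4.235) = 33.235 cm.
Second lens: d_i2 = 1/(1/4 - 1/(33.235)) = 4.547 cm.

4.5 cm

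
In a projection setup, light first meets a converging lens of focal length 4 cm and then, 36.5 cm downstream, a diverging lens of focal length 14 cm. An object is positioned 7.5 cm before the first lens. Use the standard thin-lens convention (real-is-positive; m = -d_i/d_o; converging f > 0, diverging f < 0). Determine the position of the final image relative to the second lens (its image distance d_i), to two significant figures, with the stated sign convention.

-9.3 cm

Applying the thin-lens equation to the first lens, 1/4 = 1/7.5 + 1/d_i1, which gives d_i1 = 8.571 cm.
That image sits 27.929 cm in front of the second lens, so d_o2 = 27.929 cm.
Applying the thin-lens equation again with f_2 = -14 cm and d_o2 = 27.929 cm gives d_i2 = -9.325 cm.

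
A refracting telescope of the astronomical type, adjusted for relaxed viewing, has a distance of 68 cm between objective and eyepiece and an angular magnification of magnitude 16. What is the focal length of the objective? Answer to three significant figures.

In normal adjustment the tube length equals f_obj + f_eye and |M| = f_obj/f_eye.
So f_obj = 16 f_eye and 16 f_eye + f_eye = 68 cm, giving f_eye = 68/17 = 4.000 cm and f_obj = 64.000 cm.

64.0 cm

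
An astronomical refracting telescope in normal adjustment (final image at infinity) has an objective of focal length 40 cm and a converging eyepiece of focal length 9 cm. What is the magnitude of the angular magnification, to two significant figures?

|M| = f_obj/|f_eye| = 40/9 = 4.444.

4.4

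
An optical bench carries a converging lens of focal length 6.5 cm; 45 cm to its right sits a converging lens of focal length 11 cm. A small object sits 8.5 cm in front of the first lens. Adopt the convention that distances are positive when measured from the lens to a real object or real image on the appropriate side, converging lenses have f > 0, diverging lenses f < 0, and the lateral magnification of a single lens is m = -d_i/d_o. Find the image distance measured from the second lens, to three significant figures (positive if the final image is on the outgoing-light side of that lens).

Applying the thin-lens equation to the first lens, 1/6.5 = 1/8.5 + 1/d_i1, which gives d_i1 = 27.625 cm.
Object distance for lens 2: d_o2 = 45 - 27.625 = 17.375 cm.
Applying the thin-lens equation again with f_2 = 11 cm and d_o2 = 17.375 cm gives d_i2 = 29.980 cm.

30.0 cm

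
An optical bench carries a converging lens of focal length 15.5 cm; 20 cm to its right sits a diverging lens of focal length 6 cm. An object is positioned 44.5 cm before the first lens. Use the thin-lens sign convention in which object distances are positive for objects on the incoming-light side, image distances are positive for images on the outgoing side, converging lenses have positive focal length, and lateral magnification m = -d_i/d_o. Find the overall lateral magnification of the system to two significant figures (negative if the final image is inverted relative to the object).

-1.4

Lens 1: 1/d_i1 = 1/f_1 - 1/d_o1 = 1/15.5 - 1/44.5 = 0.04204 cm^-1, so d_i1 = 23.784 cm.
m_1 = -(23.784)/44.5 = -0.5345.
This image would form 23.784 cm past lens 1, i.e. 3.784 cm beyond lens 2, so it is a virtual object for lens 2: d_o2 = 20 - 23.784 = -3.784 cm.
Lens 2: 1/d_i2 = 1/f_2 - 1/d_o2 = 1/(-6) - 1/(-3.784) = 0.09757 cm^-1, so d_i2 = 10.249 cm.
m_2 = -(10.249)/(-3.784) = 2.7082.
The system's lateral magnification is m_1 m_2 = (-0.5345)(2.7082) = -1.4475.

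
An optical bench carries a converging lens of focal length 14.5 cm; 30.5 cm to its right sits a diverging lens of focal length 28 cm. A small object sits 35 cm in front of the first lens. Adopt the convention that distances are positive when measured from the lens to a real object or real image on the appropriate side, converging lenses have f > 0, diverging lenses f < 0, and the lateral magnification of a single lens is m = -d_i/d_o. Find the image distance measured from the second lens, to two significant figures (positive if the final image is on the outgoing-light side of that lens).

Applying the thin-lens equation to the first lens, 1/14.5 = 1/35 + 1/d_i1, which gives d_i1 = 24.756 cm.
The intermediate image is 24.756 cm to the right of lens 1, so d_o2 = L - d_i1 = 30.5 - 24.756 = 5.744 cm.
Applying the thin-lens equation again with f_2 = -28 cm and d_o2 = 5.744 cm gives d_i2 = -4.766 cm.

-4.8 cm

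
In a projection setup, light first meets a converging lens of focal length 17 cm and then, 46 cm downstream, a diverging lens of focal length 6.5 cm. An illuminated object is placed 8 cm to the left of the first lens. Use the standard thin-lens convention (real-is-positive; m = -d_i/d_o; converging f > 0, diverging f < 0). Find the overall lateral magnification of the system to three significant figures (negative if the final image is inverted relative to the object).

Lens 1: 1/d_i1 = 1/f_1 - 1/d_o1 = 1/17 - 1/8 = -0.06618 cm^-1, so d_i1 = -15.111 cm.
m_1 = -(-15.111)/8 = 1.8889.
The intermediate image is virtual, 15.111 cm to the left of lens 1, so d_o2 = L - d_i1 = 46 - (-15.111) = 61.111 cm.
Lens 2: 1/d_i2 = 1/f_2 - 1/d_o2 = 1/(-6.5) - 1/(61.111) = -0.17021 cm^-1, so d_i2 = -5.875 cm.
m_2 = -(-5.875)/(61.111) = 0.0961.
Total m = m_1 x m_2 = (1.8889)(0.0961) = 0.1816.

0.182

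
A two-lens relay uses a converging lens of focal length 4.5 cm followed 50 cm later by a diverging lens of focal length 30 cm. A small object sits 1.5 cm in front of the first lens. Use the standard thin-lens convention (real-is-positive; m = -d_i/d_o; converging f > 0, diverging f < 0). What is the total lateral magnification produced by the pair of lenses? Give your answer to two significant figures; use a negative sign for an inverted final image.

First lens: d_i1 = 1/(1/4.5 - 1/1.5) = -2.250 cm.
m_1 = -(-2.250)/1.5 = 1.5000.
With d_i1 < 0 the first image is virtual and lies on the object side; the object distance for lens 2 is d_o2 = 50 - (-2.250) = 52.250 cm.
Second lens: d_i2 = 1/(1/(-30) - 1/(52.250)) = -19.058 cm.
m_2 = -(-19.058)/(52.250) = 0.3647.
The system's lateral magnification is m_1 m_2 = (1.5000)(0.3647) = 0.5471.

0.55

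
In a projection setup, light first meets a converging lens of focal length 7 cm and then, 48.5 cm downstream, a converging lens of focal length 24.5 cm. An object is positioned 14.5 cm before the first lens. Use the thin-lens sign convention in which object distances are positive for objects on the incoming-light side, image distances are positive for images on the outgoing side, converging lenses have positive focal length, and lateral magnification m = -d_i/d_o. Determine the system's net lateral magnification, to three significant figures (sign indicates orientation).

2.18

First lens: d_i1 = 1/(1/7 - 1/14.5) = 13.533 cm.
m_1 = -(13.533)/14.5 = -0.9333.
Object distance for lens 2: d_o2 = 48.5 - 13.533 = 34.967 cm.
Second lens: d_i2 = 1/(1/24.5 - 1/(34.967)) = 81.849 cm.
m_2 = -(81.849)/(34.967) = -2.3408.
Total m = m_1 x m_2 = (-0.9333)(-2.3408) = 2.1847.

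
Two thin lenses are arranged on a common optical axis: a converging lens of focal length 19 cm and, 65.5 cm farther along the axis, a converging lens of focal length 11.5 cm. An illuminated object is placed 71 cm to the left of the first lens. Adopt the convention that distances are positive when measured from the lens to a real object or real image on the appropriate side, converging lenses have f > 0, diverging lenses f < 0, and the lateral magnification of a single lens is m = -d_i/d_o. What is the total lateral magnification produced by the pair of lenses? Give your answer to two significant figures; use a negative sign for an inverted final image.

First lens: d_i1 = 1/(1/19 - 1/71) = 25.942 cm.
m_1 = -(25.942)/71 = -0.3654.
Object distance for lens 2: d_o2 = 65.5 - 25.942 = 39.558 cm.
Second lens: d_i2 = 1/(1/11.5 - 1/(39.558)) = 16.214 cm.
m_2 = -(16.214)/(39.558) = -0.4099.
The system's lateral magnification is m_1 m_2 = (-0.3654)(-0.4099) = 0.1498.

0.15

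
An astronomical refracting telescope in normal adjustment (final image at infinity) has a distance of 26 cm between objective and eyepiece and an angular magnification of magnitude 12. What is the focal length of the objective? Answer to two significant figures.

24 cm

In normal adjustment the tube length equals f_obj + f_eye and |M| = f_obj/f_eye.
So f_obj = 12 f_eye and 12 f_eye + f_eye = 26 cm, giving f_eye = 26/13 = 2.000 cm and f_obj = 24.000 cm.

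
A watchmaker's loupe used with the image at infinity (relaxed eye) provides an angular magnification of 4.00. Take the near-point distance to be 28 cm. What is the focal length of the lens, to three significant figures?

7.00 cm

For the image at infinity, M = D/f.
f = D/M = 28/4.0 = 7.000 cm.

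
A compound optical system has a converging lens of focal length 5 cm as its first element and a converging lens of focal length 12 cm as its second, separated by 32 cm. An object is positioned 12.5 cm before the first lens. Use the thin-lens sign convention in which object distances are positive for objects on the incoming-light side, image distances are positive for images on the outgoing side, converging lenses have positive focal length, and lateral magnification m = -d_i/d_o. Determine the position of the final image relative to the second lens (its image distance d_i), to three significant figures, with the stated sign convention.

Lens 1: 1/d_i1 = 1/f_1 - 1/d_o1 = 1/5 - 1/12.5 = 0.12000 cm^-1, so d_i1 = 8.333 cm.
That image sits 23.667 cm in front of the second lens, so d_o2 = 23.667 cm.
Lens 2: 1/d_i2 = 1/f_2 - 1/d_o2 = 1/12 - 1/(23.667) = 0.04108 cm^-1, so d_i2 = 24.343 cm.

24.3 cm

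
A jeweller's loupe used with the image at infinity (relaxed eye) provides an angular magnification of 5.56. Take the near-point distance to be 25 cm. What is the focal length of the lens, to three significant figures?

4.50 cm

For the image at infinity, M = D/f.
f = D/M = 25/5.56 = 4.496 cm.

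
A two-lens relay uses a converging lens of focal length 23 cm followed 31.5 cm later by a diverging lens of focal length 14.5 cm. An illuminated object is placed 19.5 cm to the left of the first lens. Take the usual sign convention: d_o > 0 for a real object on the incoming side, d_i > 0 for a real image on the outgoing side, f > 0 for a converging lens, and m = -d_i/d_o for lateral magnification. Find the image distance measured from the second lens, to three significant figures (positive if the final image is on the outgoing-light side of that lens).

Applying the thin-lens equation to the first lens, 1/23 = 1/19.5 + 1/d_i1, which gives d_i1 = -128.143 cm.
With d_i1 < 0 the first image is virtual and lies on the object side; the object distance for lens 2 is d_o2 = 31.5 - (-128.143) = 159.643 cm.
Applying the thin-lens equation again with f_2 = -14.5 cm and d_o2 = 159.643 cm gives d_i2 = -13.293 cm.

-13.3 cm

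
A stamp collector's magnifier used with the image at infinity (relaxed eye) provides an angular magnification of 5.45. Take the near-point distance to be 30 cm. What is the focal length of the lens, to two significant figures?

5.5 cm

For the image at infinity, M = D/f.
f = D/M = 30/5.45 = 5.505 cm.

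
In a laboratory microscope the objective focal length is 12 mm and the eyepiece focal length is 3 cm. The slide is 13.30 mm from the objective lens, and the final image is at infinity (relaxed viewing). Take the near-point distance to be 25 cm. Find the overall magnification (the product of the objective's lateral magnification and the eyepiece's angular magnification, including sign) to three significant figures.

Convert to cm: f_obj = 12 mm = 1.2 cm; d_o = 13.30 mm = 1.33 cm.
Objective: 1/d_i = 1/f_obj - 1/d_o = 1/1.2 - 1/1.33 = 0.08145 cm^-1, so d_i = 12.277 cm.
m_obj = -d_i/d_o = -12.277/1.33 = -9.231.
Eyepiece angular magnification (image at infinity): M_eye = D/f_e = 25/3 = 8.333.
Overall M = m_obj x M_eye = (-9.231)(8.333) = -76.92.

-76.9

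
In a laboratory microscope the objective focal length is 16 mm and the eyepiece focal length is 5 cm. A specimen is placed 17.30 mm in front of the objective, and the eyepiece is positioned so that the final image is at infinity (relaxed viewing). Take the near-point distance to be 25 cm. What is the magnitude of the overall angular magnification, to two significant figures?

62

Convert to cm: f_obj = 16 mm = 1.6 cm; d_o = 17.30 mm = 1.73 cm.
Objective: 1/d_i = 1/f_obj - 1/d_o = 1/1.6 - 1/1.73 = 0.04697 cm^-1, so d_i = 21.292 cm.
m_obj = -d_i/d_o = -21.292/1.73 = -12.308.
Eyepiece angular magnification (image at infinity): M_eye = D/f_e = 25/5 = 5.000.
Overall M = m_obj x M_eye = (-12.308)(5.000) = -61.54.
|M| = 61.54.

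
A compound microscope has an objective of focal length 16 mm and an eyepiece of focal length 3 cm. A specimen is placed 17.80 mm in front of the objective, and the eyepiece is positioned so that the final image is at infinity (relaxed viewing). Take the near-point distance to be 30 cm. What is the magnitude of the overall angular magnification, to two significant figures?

Convert to cm: f_obj = 16 mm = 1.6 cm; d_o = 17.80 mm = 1.78 cm.
Objective: 1/d_i = 1/f_obj - 1/d_o = 1/1.6 - 1/1.78 = 0.06320 cm^-1, so d_i = 15.822 cm.
m_obj = -d_i/d_o = -15.822/1.78 = -8.889.
Eyepiece angular magnification (image at infinity): M_eye = D/f_e = 30/3 = 10.000.
Overall M = m_obj x M_eye = (-8.889)(10.000) = -88.89.
|M| = 88.89.

89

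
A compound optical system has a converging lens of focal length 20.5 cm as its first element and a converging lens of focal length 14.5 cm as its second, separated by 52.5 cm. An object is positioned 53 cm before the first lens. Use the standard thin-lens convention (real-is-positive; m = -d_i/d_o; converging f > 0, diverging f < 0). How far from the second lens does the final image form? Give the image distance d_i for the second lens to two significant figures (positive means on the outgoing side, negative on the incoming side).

61 cm

First lens: d_i1 = 1/(1/20.5 - 1/53) = 33.431 cm.
The intermediate image is 33.431 cm to the right of lens 1, so d_o2 = L - d_i1 = 52.5 - 33.431 = 19.069 cm.
Second lens: d_i2 = 1/(1/14.5 - 1/(19.069)) = 60.514 cm.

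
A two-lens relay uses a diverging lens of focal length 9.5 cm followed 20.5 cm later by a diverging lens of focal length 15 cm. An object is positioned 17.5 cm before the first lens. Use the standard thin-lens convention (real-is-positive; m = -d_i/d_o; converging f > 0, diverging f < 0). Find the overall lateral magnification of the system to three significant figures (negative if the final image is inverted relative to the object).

Lens 1: 1/d_i1 = 1/f_1 - 1/d_o1 = 1/(-9.5) - 1/17.5 = -0.16241 cm^-1, so d_i1 = -6.157 cm.
m_1 = -(-6.157)/17.5 = 0.3519.
With d_i1 < 0 the first image is virtual and lies on the object side; the object distance for lens 2 is d_o2 = 20.5 - (-6.157) = 26.657 cm.
Lens 2: 1/d_i2 = 1/f_2 - 1/d_o2 = 1/(-15) - 1/(26.657) = -0.10418 cm^-1, so d_i2 = -9.599 cm.
m_2 = -(-9.599)/(26.657) = 0.3601.
Overall magnification: m = m_1 m_2 = 0.1267.

0.127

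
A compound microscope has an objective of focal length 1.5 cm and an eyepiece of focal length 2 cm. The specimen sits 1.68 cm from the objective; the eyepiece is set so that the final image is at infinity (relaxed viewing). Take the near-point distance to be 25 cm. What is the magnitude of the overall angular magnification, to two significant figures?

100

Objective: 1/d_i = 1/f_obj - 1/d_o = 1/1.5 - 1/1.68 = 0.07143 cm^-1, so d_i = 14.000 cm.
m_obj = -d_i/d_o = -14.000/1.68 = -8.333.
Eyepiece angular magnification (image at infinity): M_eye = D/f_e = 25/2 = 12.500.
Overall M = m_obj x M_eye = (-8.333)(12.500) = -104.17.
|M| = 104.17.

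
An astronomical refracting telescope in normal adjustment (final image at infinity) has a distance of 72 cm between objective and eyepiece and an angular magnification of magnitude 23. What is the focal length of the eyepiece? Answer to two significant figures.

3.0 cm

In normal adjustment the tube length equals f_obj + f_eye and |M| = f_obj/f_eye.
So f_obj = 23 f_eye and 23 f_eye + f_eye = 72 cm, giving f_eye = 72/24 = 3.000 cm and f_obj = 69.000 cm.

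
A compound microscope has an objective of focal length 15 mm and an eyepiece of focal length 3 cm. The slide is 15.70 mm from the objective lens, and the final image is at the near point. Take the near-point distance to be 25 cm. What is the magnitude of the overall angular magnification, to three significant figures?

200

Convert to cm: f_obj = 15 mm = 1.5 cm; d_o = 15.70 mm = 1.57 cm.
Objective: 1/d_i = 1/f_obj - 1/d_o = 1/1.5 - 1/1.57 = 0.02972 cm^-1, so d_i = 33.643 cm.
m_obj = -d_i/d_o = -33.643/1.57 = -21.429.
Eyepiece angular magnification (image at near point): M_eye = 1 + D/f_e = 1 + 25/3 = 9.333.
Overall M = m_obj x M_eye = (-21.429)(9.333) = -200.00.
|M| = 200.00.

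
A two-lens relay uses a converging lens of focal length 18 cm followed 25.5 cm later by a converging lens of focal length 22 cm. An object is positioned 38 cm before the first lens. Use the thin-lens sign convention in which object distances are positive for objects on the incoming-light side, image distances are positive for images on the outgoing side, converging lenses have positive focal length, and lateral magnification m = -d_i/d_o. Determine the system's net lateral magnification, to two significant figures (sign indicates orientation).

First lens: d_i1 = 1/(1/18 - 1/38) = 34.200 cm.
m_1 = -(34.200)/38 = -0.9000.
Since 34.200 cm > 25.5 cm, the first image lies past the second lens and serves as a virtual object: d_o2 = L - d_i1 = -8.700 cm.
Second lens: d_i2 = 1/(1/22 - 1/(-8.700)) = 6.235 cm.
m_2 = -(6.235)/(-8.700) = 0.7166.
Overall magnification: m = m_1 m_2 = -0.6450.

-0.64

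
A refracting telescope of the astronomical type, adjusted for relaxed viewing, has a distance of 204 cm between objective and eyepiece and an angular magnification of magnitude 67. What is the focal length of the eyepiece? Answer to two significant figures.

In normal adjustment the tube length equals f_obj + f_eye and |M| = f_obj/f_eye.
So f_obj = 67 f_eye and 67 f_eye + f_eye = 204 cm, giving f_eye = 204/68 = 3.000 cm and f_obj = 201.000 cm.

3.0 cm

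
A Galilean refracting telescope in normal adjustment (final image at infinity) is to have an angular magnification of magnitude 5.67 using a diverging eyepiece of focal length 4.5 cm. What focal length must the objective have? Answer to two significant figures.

|M| = f_obj/|f_eye|, so f_obj = |M| x |f_eye| = 5.67 x 4.5 = 25.515 cm.

26 cm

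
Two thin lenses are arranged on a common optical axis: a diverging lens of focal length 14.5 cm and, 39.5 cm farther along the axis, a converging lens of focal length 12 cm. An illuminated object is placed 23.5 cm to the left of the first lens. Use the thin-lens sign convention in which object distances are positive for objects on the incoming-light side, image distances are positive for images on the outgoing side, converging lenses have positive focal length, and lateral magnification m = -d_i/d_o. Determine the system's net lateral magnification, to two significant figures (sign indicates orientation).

Lens 1: 1/d_i1 = 1/f_1 - 1/d_o1 = 1/(-14.5) - 1/23.5 = -0.11152 cm^-1, so d_i1 = -8.967 cm.
m_1 = -(-8.967)/23.5 = 0.3816.
With d_i1 < 0 the first image is virtual and lies on the object side; the object distance for lens 2 is d_o2 = 39.5 - (-8.967) = 48.467 cm.
Lens 2: 1/d_i2 = 1/f_2 - 1/d_o2 = 1/12 - 1/(48.467) = 0.06270 cm^-1, so d_i2 = 15.949 cm.
m_2 = -(15.949)/(48.467) = -0.3291.
Overall magnification: m = m_1 m_2 = -0.1256.

-0.13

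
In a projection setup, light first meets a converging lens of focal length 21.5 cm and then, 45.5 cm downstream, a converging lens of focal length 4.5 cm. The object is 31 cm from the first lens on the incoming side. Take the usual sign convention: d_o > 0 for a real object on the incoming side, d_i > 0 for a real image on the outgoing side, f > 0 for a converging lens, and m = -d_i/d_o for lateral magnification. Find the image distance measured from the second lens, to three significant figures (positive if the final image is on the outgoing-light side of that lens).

3.81 cm

Lens 1: 1/d_i1 = 1/f_1 - 1/d_o1 = 1/21.5 - 1/31 = 0.01425 cm^-1, so d_i1 = 70.158 cm.
Since 70.158 cm > 45.5 cm, the first image lies past the second lens and serves as a virtual object: d_o2 = L - d_i1 = -24.658 cm.
Lens 2: 1/d_i2 = 1/f_2 - 1/d_o2 = 1/4.5 - 1/(-24.658) = 0.26278 cm^-1, so d_i2 = 3.806 cm.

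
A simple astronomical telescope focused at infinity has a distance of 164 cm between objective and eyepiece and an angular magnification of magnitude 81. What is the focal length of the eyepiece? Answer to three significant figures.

2.00 cm

In normal adjustment the tube length equals f_obj + f_eye and |M| = f_obj/f_eye.
So f_obj = 81 f_eye and 81 f_eye + f_eye = 164 cm, giving f_eye = 164/82 = 2.000 cm and f_obj = 162.000 cm.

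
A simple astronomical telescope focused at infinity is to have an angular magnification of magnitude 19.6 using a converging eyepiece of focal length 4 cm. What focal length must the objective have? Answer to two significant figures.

78 cm

|M| = f_obj/|f_eye|, so f_obj = |M| x |f_eye| = 19.6 x 4 = 78.400 cm.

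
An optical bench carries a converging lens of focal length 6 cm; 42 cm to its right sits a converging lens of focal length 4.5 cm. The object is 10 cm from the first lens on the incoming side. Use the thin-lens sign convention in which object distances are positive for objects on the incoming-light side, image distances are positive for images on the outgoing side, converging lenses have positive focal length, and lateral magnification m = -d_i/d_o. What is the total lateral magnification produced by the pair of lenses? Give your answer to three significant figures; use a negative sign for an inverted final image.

0.300

First lens: d_i1 = 1/(1/6 - 1/10) = 15.000 cm.
m_1 = -(15.000)/10 = -1.5000.
That image sits 27.000 cm in front of the second lens, so d_o2 = 27.000 cm.
Second lens: d_i2 = 1/(1/4.5 - 1/(27.000)) = 5.400 cm.
m_2 = -(5.400)/(27.000) = -0.2000.
The system's lateral magnification is m_1 m_2 = (-1.5000)(-0.2000) = 0.3000.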